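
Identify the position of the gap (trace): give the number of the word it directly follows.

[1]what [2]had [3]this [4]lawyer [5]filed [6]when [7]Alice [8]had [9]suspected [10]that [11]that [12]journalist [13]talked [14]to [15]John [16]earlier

The displaced element is "what" (word 1).
It functions as the direct object of "filed", so the gap sits immediately after word 5 ("filed").
Base order: This lawyer had filed what when Alice had suspected that that journalist talked to John earlier.

5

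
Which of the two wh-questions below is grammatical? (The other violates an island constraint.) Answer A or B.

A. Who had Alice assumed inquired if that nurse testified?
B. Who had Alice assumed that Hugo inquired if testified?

In B, the wh-phrase is extracted from inside a wh-island (introduced by "if"), which blocks movement.
In A, the extraction path crosses only that-complement boundaries, which are transparent.
So A is grammatical.

A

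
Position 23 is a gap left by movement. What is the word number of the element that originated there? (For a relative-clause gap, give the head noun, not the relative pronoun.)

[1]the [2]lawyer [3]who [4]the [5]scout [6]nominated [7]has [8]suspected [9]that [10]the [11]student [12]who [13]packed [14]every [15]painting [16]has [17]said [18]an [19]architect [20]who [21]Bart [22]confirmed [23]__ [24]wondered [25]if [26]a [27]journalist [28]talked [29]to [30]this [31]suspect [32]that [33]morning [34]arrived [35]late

19

The gap at 23 is the subject of "wondered", inside a relative clause.
The relative pronoun is "who" (word 20); it is bound by the head noun immediately before it.
Its filler is the head noun "architect", at word 19.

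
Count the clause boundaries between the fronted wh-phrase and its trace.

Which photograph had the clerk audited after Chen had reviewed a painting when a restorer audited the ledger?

0

"which photograph" originates inside the matrix clause — no clause boundary is crossed.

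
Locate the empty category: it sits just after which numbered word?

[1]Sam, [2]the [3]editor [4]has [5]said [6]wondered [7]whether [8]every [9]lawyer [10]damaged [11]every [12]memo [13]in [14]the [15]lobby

The displaced element is "Sam" (word 1).
It is linked across 1 clause boundary (Ø).
It functions as the subject of "wondered", so the gap sits immediately after word 5 ("said").
Base order: The editor has said that Sam wondered whether every lawyer damaged every memo in the lobby.

5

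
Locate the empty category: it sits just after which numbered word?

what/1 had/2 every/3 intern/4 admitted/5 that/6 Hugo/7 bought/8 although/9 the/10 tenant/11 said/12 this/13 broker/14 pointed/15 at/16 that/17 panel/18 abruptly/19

The displaced element is "what" (word 1).
It is linked across 1 clause boundary (that).
It functions as the direct object of "bought", so the gap sits immediately after word 8 ("bought").
Base order: Every intern had admitted that Hugo bought what although the tenant said this broker pointed at that panel abruptly.

8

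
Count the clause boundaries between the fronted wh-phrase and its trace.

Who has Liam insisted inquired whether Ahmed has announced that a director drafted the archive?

1

"who" is extracted from the subject of "inquired".
Boundaries crossed, outermost first: [Ø] — 1 in total.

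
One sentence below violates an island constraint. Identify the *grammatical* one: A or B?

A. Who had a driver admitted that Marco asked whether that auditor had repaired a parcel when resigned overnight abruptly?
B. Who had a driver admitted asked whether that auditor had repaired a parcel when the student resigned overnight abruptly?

In A, the wh-phrase is extracted from inside a wh-island (introduced by "whether"), which blocks movement.
In B, the extraction path crosses only that-complement boundaries, which are transparent.
So B is grammatical.

B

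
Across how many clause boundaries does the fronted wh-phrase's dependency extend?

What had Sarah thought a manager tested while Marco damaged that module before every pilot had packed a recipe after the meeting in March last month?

1

"what" is extracted from the object of "tested".
Boundaries crossed, outermost first: [Ø] — 1 in total.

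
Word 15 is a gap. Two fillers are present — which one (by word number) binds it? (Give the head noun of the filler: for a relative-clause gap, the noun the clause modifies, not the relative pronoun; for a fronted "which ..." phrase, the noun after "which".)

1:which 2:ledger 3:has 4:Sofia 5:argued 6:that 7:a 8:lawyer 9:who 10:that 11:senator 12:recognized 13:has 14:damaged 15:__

The marked gap is the direct object of "damaged".
Its filler is the fronted wh-phrase "which ledger", at word 2.
(The other dependency links word 8 to a gap after word 12.)

2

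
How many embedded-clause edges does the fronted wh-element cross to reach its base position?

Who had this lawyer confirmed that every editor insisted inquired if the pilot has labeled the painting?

2

"who" is extracted from the subject of "inquired".
Boundaries crossed, outermost first: [that], [Ø] — 2 in total.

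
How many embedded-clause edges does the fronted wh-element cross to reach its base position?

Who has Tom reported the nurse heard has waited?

2

"who" is extracted from the subject of "waited".
Boundaries crossed, outermost first: [Ø], [Ø] — 2 in total.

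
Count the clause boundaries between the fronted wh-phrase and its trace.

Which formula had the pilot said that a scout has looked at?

"which formula" is extracted from the PP object of "looked".
Boundaries crossed, outermost first: [that] — 1 in total.

1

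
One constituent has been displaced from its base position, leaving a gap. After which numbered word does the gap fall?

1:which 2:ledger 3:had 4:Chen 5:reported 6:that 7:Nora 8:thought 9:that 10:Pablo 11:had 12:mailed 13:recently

The displaced element is "which ledger" (word 2).
It is linked across 2 clause boundaries (that → that).
It functions as the direct object of "mailed", so the gap sits immediately after word 12 ("mailed").
Base order: Chen had reported that Nora thought that Pablo had mailed which ledger recently.

12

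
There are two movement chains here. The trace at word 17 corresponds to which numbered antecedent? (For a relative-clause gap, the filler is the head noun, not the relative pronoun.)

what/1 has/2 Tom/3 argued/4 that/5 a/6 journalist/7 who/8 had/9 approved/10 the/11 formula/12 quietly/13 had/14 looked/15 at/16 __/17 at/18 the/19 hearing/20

The marked gap is the object of the preposition "at" of "looked".
Its filler is the fronted wh-phrase "what", at word 1.
(The other dependency links word 7 to a gap after word 8.)

1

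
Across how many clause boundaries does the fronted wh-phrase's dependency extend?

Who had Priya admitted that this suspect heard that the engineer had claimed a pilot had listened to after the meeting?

"who" is extracted from the PP object of "listened".
Boundaries crossed, outermost first: [that], [that], [Ø] — 3 in total.

3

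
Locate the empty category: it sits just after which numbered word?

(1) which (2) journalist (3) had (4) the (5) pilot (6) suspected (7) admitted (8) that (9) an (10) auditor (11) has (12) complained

The displaced element is "which journalist" (word 2).
It is linked across 1 clause boundary (Ø).
It functions as the subject of "admitted", so the gap sits immediately after word 6 ("suspected").
Base order: The pilot had suspected that which journalist admitted that an auditor has complained.

6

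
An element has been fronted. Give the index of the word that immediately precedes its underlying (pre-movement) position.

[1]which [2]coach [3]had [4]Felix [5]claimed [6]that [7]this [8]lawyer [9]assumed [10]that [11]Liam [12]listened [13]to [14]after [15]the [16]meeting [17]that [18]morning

13

The displaced element is "which coach" (word 2).
It is linked across 2 clause boundaries (that → that).
It functions as the object of the preposition "to" of "listened", so the gap sits immediately after word 13 ("to").
Base order: Felix had claimed that this lawyer assumed that Liam listened to which coach after the meeting that morning.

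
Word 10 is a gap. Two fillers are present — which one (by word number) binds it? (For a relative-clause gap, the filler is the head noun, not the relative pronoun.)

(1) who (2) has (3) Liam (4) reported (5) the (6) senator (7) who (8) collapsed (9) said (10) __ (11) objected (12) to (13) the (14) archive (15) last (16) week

1

The marked gap is the subject of "objected".
Its filler is the fronted wh-phrase "who", at word 1.
(The other dependency links word 6 to a gap after word 7.)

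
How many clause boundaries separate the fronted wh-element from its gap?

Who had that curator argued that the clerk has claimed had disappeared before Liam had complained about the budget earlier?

2

"who" is extracted from the subject of "disappeared".
Boundaries crossed, outermost first: [that], [Ø] — 2 in total.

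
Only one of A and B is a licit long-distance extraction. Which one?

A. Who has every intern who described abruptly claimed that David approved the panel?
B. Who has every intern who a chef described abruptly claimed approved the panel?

In A, the wh-phrase is extracted from inside a complex-NP island (relative clause) (introduced by "who"), which blocks movement.
In B, the extraction path crosses only that-complement boundaries, which are transparent.
So B is grammatical.

B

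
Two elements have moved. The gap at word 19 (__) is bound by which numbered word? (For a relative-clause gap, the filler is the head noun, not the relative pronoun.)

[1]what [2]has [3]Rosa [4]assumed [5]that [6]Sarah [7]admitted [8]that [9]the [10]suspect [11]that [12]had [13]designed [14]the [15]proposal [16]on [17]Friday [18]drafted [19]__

1

The marked gap is the direct object of "drafted".
Its filler is the fronted wh-phrase "what", at word 1.
(The other dependency links word 10 to a gap after word 11.)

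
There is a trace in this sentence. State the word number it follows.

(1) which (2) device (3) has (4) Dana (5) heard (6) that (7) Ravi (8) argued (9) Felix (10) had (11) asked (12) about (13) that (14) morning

The displaced element is "which device" (word 2).
It is linked across 2 clause boundaries (that → Ø).
It functions as the object of the preposition "about" of "asked", so the gap sits immediately after word 12 ("about").
Base order: Dana has heard that Ravi argued Felix had asked about which device that morning.

12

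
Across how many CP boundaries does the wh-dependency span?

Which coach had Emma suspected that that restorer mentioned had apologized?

2

"which coach" is extracted from the subject of "apologized".
Boundaries crossed, outermost first: [that], [Ø] — 2 in total.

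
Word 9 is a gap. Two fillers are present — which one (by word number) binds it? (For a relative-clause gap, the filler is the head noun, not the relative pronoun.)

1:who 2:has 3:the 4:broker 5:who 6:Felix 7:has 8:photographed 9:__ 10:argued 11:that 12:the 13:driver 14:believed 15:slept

The marked gap is inside the relative clause, the direct object of "photographed".
Its filler is the head noun "broker" (via "who"), at word 4.
(The other dependency links word 1 to a gap after word 14.)

4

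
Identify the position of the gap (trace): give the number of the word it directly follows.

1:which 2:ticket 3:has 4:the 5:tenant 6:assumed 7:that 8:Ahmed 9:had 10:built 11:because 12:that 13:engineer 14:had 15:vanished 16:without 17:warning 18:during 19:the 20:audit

The displaced element is "which ticket" (word 2).
It is linked across 1 clause boundary (that).
It functions as the direct object of "built", so the gap sits immediately after word 10 ("built").
Base order: The tenant has assumed that Ahmed had built which ticket because that engineer had vanished without warning during the audit.

10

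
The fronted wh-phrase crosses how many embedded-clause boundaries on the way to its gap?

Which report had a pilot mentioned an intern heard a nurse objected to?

"which report" is extracted from the PP object of "objected".
Boundaries crossed, outermost first: [Ø], [Ø] — 2 in total.

2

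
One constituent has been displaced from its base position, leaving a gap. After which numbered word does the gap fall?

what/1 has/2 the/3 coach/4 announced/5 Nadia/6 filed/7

7

The displaced element is "what" (word 1).
It is linked across 1 clause boundary (Ø).
It functions as the direct object of "filed", so the gap sits immediately after word 7 ("filed").
Base order: The coach has announced Nadia filed what.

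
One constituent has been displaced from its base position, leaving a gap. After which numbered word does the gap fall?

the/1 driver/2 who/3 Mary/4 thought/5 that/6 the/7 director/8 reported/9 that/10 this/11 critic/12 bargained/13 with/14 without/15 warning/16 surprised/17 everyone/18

The displaced element is "the driver" (word 2).
It is linked across 2 clause boundaries (that → that).
It functions as the object of the preposition "with" of "bargained", so the gap sits immediately after word 14 ("with").
Base order: Mary thought that the director reported that this critic bargained with the driver without warning.

14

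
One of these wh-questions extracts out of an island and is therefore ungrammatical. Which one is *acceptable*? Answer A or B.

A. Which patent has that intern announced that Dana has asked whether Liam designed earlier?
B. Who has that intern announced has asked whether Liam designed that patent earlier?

In A, the wh-phrase is extracted from inside a wh-island (introduced by "whether"), which blocks movement.
In B, the extraction path crosses only that-complement boundaries, which are transparent.
So B is grammatical.

B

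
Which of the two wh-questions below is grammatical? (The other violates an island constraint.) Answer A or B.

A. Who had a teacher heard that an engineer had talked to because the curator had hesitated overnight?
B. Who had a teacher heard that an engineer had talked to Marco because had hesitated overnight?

In B, the wh-phrase is extracted from inside an adjunct island (introduced by "because"), which blocks movement.
In A, the extraction path crosses only that-complement boundaries, which are transparent.
So A is grammatical.

A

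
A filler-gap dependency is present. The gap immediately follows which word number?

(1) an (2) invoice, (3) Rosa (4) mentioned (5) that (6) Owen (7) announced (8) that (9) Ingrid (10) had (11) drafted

The displaced element is "an invoice" (word 2).
It is linked across 2 clause boundaries (that → that).
It functions as the direct object of "drafted", so the gap sits immediately after word 11 ("drafted").
Base order: Rosa mentioned that Owen announced that Ingrid had drafted an invoice.

11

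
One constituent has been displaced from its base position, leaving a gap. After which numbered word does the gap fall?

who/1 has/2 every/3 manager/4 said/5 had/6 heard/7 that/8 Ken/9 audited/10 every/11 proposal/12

The displaced element is "who" (word 1).
It is linked across 1 clause boundary (Ø).
It functions as the subject of "heard", so the gap sits immediately after word 5 ("said").
Base order: Every manager has said who had heard that Ken audited every proposal.

5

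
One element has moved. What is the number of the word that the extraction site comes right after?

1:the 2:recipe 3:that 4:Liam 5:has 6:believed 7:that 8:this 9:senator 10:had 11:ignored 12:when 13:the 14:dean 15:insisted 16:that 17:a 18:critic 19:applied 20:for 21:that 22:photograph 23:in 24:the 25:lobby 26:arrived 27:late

The displaced element is "the recipe" (word 2).
It is linked across 1 clause boundary (that).
It functions as the direct object of "ignored", so the gap sits immediately after word 11 ("ignored").
Base order: Liam has believed that this senator had ignored the recipe when the dean insisted that a critic applied for that photograph in the lobby.

11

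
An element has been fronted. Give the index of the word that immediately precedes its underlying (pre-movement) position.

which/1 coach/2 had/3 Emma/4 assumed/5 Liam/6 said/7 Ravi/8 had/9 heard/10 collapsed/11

The displaced element is "which coach" (word 2).
It is linked across 3 clause boundaries (Ø → Ø → Ø).
It functions as the subject of "collapsed", so the gap sits immediately after word 10 ("heard").
Base order: Emma had assumed Liam said Ravi had heard that which coach collapsed.

10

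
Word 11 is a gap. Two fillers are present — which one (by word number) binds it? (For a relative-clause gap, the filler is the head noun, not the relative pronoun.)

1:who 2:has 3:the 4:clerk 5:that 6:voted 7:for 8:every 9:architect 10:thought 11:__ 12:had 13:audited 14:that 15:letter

The marked gap is the subject of "audited".
Its filler is the fronted wh-phrase "who", at word 1.
(The other dependency links word 4 to a gap after word 5.)

1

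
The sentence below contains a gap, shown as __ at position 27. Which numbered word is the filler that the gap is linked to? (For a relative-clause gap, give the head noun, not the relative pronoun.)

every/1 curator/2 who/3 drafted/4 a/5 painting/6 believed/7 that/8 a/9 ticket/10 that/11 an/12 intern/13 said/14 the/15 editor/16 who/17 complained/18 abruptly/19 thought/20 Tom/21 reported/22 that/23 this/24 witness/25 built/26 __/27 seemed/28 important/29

The gap at 27 is the object of "built", inside a relative clause.
The relative pronoun is "that" (word 11); it is bound by the head noun immediately before it.
Its filler is the head noun "ticket", at word 10.

10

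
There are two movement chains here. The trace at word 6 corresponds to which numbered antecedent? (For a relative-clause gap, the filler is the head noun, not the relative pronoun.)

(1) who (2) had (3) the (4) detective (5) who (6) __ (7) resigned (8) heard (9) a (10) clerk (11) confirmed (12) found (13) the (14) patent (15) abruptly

The marked gap is inside the relative clause, the subject of "resigned".
Its filler is the head noun "detective" (via "who"), at word 4.
(The other dependency links word 1 to a gap after word 11.)

4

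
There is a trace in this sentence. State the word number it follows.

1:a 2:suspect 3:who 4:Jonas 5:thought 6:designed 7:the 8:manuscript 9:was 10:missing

The displaced element is "a suspect" (word 2).
It is linked across 1 clause boundary (Ø).
It functions as the subject of "designed", so the gap sits immediately after word 5 ("thought").
Base order: Jonas thought that a suspect designed the manuscript.

5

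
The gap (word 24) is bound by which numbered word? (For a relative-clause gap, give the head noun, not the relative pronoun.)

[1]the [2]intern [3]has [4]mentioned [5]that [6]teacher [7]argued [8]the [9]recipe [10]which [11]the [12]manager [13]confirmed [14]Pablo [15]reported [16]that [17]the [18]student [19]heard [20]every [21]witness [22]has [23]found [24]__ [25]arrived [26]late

9

The gap at 24 is the object of "found", inside a relative clause.
The relative pronoun is "which" (word 10); it is bound by the head noun immediately before it.
Its filler is the head noun "recipe", at word 9.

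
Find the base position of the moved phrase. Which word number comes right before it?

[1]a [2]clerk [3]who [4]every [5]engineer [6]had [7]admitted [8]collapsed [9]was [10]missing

The displaced element is "a clerk" (word 2).
It is linked across 1 clause boundary (Ø).
It functions as the subject of "collapsed", so the gap sits immediately after word 7 ("admitted").
Base order: Every engineer had admitted a clerk collapsed.

7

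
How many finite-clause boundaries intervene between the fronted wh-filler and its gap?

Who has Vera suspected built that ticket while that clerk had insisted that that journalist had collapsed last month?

"who" is extracted from the subject of "built".
Boundaries crossed, outermost first: [Ø] — 1 in total.

1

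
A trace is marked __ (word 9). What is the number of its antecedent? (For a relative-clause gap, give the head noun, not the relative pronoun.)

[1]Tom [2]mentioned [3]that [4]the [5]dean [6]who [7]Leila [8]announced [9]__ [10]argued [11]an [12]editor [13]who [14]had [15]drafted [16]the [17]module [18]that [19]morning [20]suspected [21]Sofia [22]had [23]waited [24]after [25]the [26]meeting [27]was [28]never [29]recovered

5

The gap at 9 is the subject of "argued", inside a relative clause.
The relative pronoun is "who" (word 6); it is bound by the head noun immediately before it.
Its filler is the head noun "dean", at word 5.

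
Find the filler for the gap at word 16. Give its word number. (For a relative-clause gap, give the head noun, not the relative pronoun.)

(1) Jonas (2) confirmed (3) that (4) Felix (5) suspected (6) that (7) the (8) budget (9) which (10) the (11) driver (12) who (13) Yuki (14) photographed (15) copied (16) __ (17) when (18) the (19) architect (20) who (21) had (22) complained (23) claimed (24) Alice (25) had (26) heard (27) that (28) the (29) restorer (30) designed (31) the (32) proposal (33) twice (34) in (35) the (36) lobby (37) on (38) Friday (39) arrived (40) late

The gap at 16 is the object of "copied", inside a relative clause.
The relative pronoun is "which" (word 9); it is bound by the head noun immediately before it.
Its filler is the head noun "budget", at word 8.

8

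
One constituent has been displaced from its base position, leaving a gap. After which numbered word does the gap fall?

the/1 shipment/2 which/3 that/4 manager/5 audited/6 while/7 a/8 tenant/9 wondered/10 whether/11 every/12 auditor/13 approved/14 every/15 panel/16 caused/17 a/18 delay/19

6

The displaced element is "the shipment" (word 2).
It functions as the direct object of "audited", so the gap sits immediately after word 6 ("audited").
Base order: That manager audited the shipment while a tenant wondered whether every auditor approved every panel.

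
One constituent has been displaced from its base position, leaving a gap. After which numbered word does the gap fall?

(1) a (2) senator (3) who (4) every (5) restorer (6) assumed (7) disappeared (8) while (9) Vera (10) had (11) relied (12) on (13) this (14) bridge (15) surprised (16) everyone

6

The displaced element is "a senator" (word 2).
It is linked across 1 clause boundary (Ø).
It functions as the subject of "disappeared", so the gap sits immediately after word 6 ("assumed").
Base order: Every restorer assumed that a senator disappeared while Vera had relied on this bridge.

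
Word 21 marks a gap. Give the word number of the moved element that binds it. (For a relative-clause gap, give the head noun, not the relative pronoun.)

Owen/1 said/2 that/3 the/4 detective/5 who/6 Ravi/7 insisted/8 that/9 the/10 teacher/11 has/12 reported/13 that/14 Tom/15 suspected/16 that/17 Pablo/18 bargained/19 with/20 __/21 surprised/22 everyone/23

5

The gap at 21 is the prepositional object of "bargained", inside a relative clause.
The relative pronoun is "who" (word 6); it is bound by the head noun immediately before it.
Its filler is the head noun "detective", at word 5.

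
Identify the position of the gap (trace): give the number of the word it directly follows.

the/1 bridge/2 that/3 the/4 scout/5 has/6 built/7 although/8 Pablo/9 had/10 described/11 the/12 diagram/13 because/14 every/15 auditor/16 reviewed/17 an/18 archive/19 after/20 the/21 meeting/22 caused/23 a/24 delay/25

The displaced element is "the bridge" (word 2).
It functions as the direct object of "built", so the gap sits immediately after word 7 ("built").
Base order: The scout has built the bridge although Pablo had described the diagram because every auditor reviewed an archive after the meeting.

7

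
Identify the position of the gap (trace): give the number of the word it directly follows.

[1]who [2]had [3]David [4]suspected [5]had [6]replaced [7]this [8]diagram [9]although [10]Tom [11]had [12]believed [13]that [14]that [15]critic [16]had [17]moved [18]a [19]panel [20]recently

The displaced element is "who" (word 1).
It is linked across 1 clause boundary (Ø).
It functions as the subject of "replaced", so the gap sits immediately after word 4 ("suspected").
Base order: David had suspected that who had replaced this diagram although Tom had believed that that critic had moved a panel recently.

4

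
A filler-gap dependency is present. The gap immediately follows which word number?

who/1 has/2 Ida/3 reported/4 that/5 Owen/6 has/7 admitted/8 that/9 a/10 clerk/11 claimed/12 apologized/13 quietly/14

12

The displaced element is "who" (word 1).
It is linked across 3 clause boundaries (that → that → Ø).
It functions as the subject of "apologized", so the gap sits immediately after word 12 ("claimed").
Base order: Ida has reported that Owen has admitted that a clerk claimed who apologized quietly.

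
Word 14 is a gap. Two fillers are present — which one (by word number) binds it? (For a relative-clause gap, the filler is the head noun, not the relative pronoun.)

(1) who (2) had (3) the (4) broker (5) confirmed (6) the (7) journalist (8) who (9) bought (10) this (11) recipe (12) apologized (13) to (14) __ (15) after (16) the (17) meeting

The marked gap is the object of the preposition "to" of "apologized".
Its filler is the fronted wh-phrase "who", at word 1.
(The other dependency links word 7 to a gap after word 8.)

1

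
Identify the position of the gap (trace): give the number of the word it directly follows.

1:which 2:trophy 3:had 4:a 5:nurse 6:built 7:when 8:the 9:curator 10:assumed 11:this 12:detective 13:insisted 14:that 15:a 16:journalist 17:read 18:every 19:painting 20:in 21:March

The displaced element is "which trophy" (word 2).
It functions as the direct object of "built", so the gap sits immediately after word 6 ("built").
Base order: A nurse had built which trophy when the curator assumed this detective insisted that a journalist read every painting in March.

6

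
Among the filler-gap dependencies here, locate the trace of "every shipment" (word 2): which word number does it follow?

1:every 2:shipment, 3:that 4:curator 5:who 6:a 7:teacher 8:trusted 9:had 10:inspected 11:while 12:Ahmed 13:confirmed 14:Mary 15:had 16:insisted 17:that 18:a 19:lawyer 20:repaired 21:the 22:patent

The displaced element is "every shipment" (word 2).
It functions as the direct object of "inspected", so the gap sits immediately after word 10 ("inspected").
Base order: That curator who a teacher trusted had inspected every shipment while Ahmed confirmed Mary had insisted that a lawyer repaired the patent.

10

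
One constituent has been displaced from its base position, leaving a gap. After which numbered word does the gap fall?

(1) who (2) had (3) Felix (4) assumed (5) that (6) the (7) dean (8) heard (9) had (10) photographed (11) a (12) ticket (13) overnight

8

The displaced element is "who" (word 1).
It is linked across 2 clause boundaries (that → Ø).
It functions as the subject of "photographed", so the gap sits immediately after word 8 ("heard").
Base order: Felix had assumed that the dean heard who had photographed a ticket overnight.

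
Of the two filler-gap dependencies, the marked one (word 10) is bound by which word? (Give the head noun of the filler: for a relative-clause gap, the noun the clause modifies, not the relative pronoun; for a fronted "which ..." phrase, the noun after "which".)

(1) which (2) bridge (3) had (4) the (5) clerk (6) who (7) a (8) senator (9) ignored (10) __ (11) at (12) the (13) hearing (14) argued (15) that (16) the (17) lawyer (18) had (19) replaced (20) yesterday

5

The marked gap is inside the relative clause, the direct object of "ignored".
Its filler is the head noun "clerk" (via "who"), at word 5.
(The other dependency links word 2 to a gap after word 19.)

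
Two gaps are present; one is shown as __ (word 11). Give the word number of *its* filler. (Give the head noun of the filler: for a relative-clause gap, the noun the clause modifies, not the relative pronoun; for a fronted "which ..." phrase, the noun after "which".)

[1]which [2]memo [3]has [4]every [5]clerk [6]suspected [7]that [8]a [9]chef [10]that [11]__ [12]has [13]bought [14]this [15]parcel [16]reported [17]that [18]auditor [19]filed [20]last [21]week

9

The marked gap is inside the relative clause, the subject of "bought".
Its filler is the head noun "chef" (via "that"), at word 9.
(The other dependency links word 2 to a gap after word 19.)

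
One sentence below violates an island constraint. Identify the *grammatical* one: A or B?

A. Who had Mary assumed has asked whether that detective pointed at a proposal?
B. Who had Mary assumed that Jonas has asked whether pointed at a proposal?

A

In B, the wh-phrase is extracted from inside a wh-island (introduced by "whether"), which blocks movement.
In A, the extraction path crosses only that-complement boundaries, which are transparent.
So A is grammatical.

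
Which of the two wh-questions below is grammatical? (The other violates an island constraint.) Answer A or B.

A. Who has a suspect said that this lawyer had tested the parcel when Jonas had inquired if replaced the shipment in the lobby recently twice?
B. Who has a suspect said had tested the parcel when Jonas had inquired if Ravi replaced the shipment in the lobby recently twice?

B

In A, the wh-phrase is extracted from inside an adjunct island (introduced by "when"), which blocks movement.
In B, the extraction path crosses only that-complement boundaries, which are transparent.
So B is grammatical.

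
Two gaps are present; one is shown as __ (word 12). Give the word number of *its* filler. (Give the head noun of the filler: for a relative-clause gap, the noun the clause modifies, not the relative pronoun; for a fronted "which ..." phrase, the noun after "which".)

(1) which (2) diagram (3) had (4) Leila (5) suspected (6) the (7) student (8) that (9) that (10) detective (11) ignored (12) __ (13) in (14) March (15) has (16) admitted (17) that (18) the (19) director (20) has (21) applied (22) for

7

The marked gap is inside the relative clause, the direct object of "ignored".
Its filler is the head noun "student" (via "that"), at word 7.
(The other dependency links word 2 to a gap after word 22.)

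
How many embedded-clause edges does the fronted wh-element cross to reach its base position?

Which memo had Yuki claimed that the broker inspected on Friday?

1

"which memo" is extracted from the object of "inspected".
Boundaries crossed, outermost first: [that] — 1 in total.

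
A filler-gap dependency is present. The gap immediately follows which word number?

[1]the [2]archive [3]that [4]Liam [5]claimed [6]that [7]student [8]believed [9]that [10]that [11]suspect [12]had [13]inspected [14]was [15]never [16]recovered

The displaced element is "the archive" (word 2).
It is linked across 2 clause boundaries (Ø → that).
It functions as the direct object of "inspected", so the gap sits immediately after word 13 ("inspected").
Base order: Liam claimed that student believed that that suspect had inspected the archive.

13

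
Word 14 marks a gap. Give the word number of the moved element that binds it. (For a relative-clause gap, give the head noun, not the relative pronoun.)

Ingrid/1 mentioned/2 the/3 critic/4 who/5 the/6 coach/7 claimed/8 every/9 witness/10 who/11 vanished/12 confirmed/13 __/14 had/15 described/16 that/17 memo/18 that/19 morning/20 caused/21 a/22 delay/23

4

The gap at 14 is the subject of "described", inside a relative clause.
The relative pronoun is "who" (word 5); it is bound by the head noun immediately before it.
Its filler is the head noun "critic", at word 4.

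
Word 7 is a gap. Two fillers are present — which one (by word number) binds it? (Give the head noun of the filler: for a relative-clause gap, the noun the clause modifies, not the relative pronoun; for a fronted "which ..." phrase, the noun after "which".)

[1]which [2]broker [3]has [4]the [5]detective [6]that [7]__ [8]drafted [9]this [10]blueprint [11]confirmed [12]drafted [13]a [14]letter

5

The marked gap is inside the relative clause, the subject of "drafted".
Its filler is the head noun "detective" (via "that"), at word 5.
(The other dependency links word 2 to a gap after word 11.)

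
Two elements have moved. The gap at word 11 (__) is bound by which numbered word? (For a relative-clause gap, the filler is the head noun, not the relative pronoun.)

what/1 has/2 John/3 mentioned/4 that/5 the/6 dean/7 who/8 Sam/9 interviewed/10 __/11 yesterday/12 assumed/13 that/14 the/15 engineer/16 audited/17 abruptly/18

The marked gap is inside the relative clause, the direct object of "interviewed".
Its filler is the head noun "dean" (via "who"), at word 7.
(The other dependency links word 1 to a gap after word 17.)

7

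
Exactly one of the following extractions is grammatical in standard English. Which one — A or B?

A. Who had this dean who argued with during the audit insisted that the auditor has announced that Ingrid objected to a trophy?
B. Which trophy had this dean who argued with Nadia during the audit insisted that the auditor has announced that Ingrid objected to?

In A, the wh-phrase is extracted from inside a complex-NP island (relative clause) (introduced by "who"), which blocks movement.
In B, the extraction path crosses only that-complement boundaries, which are transparent.
So B is grammatical.

B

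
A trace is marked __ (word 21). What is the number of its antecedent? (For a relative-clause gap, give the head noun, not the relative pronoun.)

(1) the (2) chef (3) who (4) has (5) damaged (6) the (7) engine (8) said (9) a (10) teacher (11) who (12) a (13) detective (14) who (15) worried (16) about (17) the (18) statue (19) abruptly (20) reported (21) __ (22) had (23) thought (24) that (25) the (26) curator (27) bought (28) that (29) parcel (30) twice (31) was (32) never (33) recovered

10

The gap at 21 is the subject of "thought", inside a relative clause.
The relative pronoun is "who" (word 11); it is bound by the head noun immediately before it.
Its filler is the head noun "teacher", at word 10.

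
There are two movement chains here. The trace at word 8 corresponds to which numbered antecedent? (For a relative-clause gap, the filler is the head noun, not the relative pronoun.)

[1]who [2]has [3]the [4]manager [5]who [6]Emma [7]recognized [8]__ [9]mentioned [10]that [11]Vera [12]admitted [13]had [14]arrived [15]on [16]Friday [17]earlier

The marked gap is inside the relative clause, the direct object of "recognized".
Its filler is the head noun "manager" (via "who"), at word 4.
(The other dependency links word 1 to a gap after word 12.)

4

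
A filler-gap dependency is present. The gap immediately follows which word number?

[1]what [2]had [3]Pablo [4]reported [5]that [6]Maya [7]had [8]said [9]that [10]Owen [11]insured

The displaced element is "what" (word 1).
It is linked across 2 clause boundaries (that → that).
It functions as the direct object of "insured", so the gap sits immediately after word 11 ("insured").
Base order: Pablo had reported that Maya had said that Owen insured what.

11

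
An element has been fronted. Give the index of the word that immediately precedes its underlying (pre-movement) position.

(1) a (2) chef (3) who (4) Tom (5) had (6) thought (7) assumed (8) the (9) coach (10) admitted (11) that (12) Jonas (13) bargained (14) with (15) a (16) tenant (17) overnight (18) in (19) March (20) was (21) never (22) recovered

6

The displaced element is "a chef" (word 2).
It is linked across 1 clause boundary (Ø).
It functions as the subject of "assumed", so the gap sits immediately after word 6 ("thought").
Base order: Tom had thought a chef assumed the coach admitted that Jonas bargained with a tenant overnight in March.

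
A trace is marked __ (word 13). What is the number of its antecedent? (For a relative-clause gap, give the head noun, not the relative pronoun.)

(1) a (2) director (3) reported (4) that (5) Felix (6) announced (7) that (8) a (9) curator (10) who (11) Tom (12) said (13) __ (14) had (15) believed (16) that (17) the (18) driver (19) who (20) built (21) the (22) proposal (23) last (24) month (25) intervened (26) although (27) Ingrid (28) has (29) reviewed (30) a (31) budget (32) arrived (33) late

The gap at 13 is the subject of "believed", inside a relative clause.
The relative pronoun is "who" (word 10); it is bound by the head noun immediately before it.
Its filler is the head noun "curator", at word 9.

9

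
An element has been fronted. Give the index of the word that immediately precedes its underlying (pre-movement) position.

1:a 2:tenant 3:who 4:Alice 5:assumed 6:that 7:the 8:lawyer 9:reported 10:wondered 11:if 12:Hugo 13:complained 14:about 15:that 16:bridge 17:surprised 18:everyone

The displaced element is "a tenant" (word 2).
It is linked across 2 clause boundaries (that → Ø).
It functions as the subject of "wondered", so the gap sits immediately after word 9 ("reported").
Base order: Alice assumed that the lawyer reported that a tenant wondered if Hugo complained about that bridge.

9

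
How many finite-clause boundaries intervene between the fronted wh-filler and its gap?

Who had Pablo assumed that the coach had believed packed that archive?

2

"who" is extracted from the subject of "packed".
Boundaries crossed, outermost first: [that], [Ø] — 2 in total.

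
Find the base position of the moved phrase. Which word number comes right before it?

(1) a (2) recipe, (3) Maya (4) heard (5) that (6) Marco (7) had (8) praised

The displaced element is "a recipe" (word 2).
It is linked across 1 clause boundary (that).
It functions as the direct object of "praised", so the gap sits immediately after word 8 ("praised").
Base order: Maya heard that Marco had praised a recipe.

8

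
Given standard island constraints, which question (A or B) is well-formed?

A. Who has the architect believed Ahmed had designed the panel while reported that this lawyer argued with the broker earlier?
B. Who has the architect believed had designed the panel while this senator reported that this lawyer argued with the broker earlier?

In A, the wh-phrase is extracted from inside an adjunct island (introduced by "while"), which blocks movement.
In B, the extraction path crosses only that-complement boundaries, which are transparent.
So B is grammatical.

B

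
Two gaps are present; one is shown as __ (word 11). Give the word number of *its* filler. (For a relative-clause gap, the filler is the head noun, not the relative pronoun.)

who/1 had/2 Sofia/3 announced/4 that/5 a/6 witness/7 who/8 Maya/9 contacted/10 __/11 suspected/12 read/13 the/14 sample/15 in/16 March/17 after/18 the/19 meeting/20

The marked gap is inside the relative clause, the direct object of "contacted".
Its filler is the head noun "witness" (via "who"), at word 7.
(The other dependency links word 1 to a gap after word 12.)

7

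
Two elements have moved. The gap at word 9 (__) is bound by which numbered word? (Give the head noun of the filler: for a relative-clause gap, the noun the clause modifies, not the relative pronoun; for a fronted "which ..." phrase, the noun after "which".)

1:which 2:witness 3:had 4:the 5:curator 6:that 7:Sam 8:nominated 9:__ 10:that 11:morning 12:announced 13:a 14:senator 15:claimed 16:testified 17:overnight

The marked gap is inside the relative clause, the direct object of "nominated".
Its filler is the head noun "curator" (via "that"), at word 5.
(The other dependency links word 2 to a gap after word 15.)

5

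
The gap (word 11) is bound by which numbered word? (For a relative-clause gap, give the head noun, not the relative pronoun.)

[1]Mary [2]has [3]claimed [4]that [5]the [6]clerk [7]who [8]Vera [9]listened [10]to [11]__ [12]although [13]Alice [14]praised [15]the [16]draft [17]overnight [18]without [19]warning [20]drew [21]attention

6

The gap at 11 is the prepositional object of "listened", inside a relative clause.
The relative pronoun is "who" (word 7); it is bound by the head noun immediately before it.
Its filler is the head noun "clerk", at word 6.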